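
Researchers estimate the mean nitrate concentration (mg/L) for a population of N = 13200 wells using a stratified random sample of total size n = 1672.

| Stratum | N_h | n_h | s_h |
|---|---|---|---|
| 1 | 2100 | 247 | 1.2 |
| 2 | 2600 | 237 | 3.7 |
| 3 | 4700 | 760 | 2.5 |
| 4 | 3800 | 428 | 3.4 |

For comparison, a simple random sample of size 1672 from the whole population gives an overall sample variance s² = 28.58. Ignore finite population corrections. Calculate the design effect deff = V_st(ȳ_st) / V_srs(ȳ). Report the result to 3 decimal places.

deff ≈ 0.332

V̂(ȳ_st) = Σ W_h² s_h²/n_h, with W_h = N_h/N and N = 13200:
  stratum 1: (2100/13200)²·1.2²/247 = 0.000147556
  stratum 2: (2600/13200)²·3.7²/237 = 0.00224106
  stratum 3: (4700/13200)²·2.5²/760 = 0.00104259
  stratum 4: (3800/13200)²·3.4²/428 = 0.00223838
V_st = 0.00566959
V_srs = s²/n = 28.58/1672 = 0.0170933
deff = V_st / V_srs = 0.00566959/0.0170933 = 0.3317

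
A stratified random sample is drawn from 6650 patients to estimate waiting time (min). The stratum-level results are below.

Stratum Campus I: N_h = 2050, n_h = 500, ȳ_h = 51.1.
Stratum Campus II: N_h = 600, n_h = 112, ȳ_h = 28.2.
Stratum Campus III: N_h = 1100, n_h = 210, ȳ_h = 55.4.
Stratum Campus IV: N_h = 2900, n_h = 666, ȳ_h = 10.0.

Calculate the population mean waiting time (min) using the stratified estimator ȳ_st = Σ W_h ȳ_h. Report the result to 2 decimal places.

ȳ_st ≈ 31.82

N = Σ N_h = 6650. Stratum weights W_h = N_h/N.
ȳ_st = (2050·51.1 + 600·28.2 + 1100·55.4 + 2900·10.0) / 6650 = 31.8218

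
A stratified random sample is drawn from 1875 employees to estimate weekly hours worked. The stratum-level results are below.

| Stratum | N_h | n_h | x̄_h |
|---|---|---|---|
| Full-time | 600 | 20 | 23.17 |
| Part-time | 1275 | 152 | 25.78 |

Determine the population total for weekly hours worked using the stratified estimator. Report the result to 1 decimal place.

τ̂_st = Σ N_h x̄_h = 600·23.17 + 1275·25.78 = 46771.5

τ̂_st ≈ 46771.5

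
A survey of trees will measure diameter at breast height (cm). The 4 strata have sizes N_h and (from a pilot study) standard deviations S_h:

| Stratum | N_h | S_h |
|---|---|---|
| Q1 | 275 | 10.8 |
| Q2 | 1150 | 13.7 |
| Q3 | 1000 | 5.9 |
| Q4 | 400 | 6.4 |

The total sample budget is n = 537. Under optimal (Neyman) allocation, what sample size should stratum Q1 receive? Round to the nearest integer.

Neyman allocation: n_h = n · N_h S_h / Σ N_i S_i, with n = 537.
  stratum Q1: N_h·S_h = 275·10.8 = 2970.00
  stratum Q2: N_h·S_h = 1150·13.7 = 15755.00
  stratum Q3: N_h·S_h = 1000·5.9 = 5900.00
  stratum Q4: N_h·S_h = 400·6.4 = 2560.00
Σ N_h S_h = 27185.00
n for stratum Q1 = 537·2970.00/27185.00 = 58.668 → 59

59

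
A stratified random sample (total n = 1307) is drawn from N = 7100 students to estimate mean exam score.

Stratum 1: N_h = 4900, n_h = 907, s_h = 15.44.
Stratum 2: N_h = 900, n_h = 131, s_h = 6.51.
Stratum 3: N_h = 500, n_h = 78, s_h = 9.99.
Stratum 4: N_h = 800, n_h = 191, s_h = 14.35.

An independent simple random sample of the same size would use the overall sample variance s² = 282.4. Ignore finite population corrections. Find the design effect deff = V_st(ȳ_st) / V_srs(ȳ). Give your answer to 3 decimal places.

deff ≈ 0.696

V̂(ȳ_st) = Σ W_h² s_h²/n_h, with W_h = N_h/N and N = 7100:
  stratum 1: (4900/7100)²·15.44²/907 = 0.125188
  stratum 2: (900/7100)²·6.51²/131 = 0.00519827
  stratum 3: (500/7100)²·9.99²/78 = 0.00634541
  stratum 4: (800/7100)²·14.35²/191 = 0.0136878
V_st = 0.15042
V_srs = s²/n = 282.4/1307 = 0.216067
deff = V_st / V_srs = 0.15042/0.216067 = 0.6962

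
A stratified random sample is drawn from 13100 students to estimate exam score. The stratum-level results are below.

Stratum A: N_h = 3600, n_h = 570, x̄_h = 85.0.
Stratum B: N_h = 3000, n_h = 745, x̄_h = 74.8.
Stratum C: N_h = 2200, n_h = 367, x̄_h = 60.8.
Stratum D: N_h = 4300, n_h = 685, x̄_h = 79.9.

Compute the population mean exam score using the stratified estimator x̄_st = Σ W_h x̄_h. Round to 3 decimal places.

N = Σ N_h = 13100. Stratum weights W_h = N_h/N.
x̄_st = (3600·85.0 + 3000·74.8 + 2200·60.8 + 4300·79.9) / 13100 = 76.92595

x̄_st ≈ 76.926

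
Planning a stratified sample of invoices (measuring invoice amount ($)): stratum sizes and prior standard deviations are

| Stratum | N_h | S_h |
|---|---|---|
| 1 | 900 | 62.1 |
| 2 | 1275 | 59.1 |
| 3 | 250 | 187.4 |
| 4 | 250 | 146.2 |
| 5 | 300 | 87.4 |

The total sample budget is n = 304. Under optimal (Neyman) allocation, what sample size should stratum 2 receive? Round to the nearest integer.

95

Neyman allocation: n_h = n · N_h S_h / Σ N_i S_i, with n = 304.
  stratum 1: N_h·S_h = 900·62.1 = 55890.00
  stratum 2: N_h·S_h = 1275·59.1 = 75352.50
  stratum 3: N_h·S_h = 250·187.4 = 46850.00
  stratum 4: N_h·S_h = 250·146.2 = 36550.00
  stratum 5: N_h·S_h = 300·87.4 = 26220.00
Σ N_h S_h = 240862.50
n for stratum 2 = 304·75352.50/240862.50 = 95.105 → 95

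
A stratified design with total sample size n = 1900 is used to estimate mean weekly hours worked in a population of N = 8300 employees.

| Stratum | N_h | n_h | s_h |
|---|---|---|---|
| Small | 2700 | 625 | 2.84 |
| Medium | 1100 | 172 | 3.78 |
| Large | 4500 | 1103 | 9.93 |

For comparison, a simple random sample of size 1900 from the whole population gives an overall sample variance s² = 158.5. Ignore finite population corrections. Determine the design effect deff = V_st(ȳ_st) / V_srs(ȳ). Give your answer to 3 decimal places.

V̂(ȳ_st) = Σ W_h² s_h²/n_h, with W_h = N_h/N and N = 8300:
  stratum Small: (2700/8300)²·2.84²/625 = 0.00136561
  stratum Medium: (1100/8300)²·3.78²/172 = 0.0014591
  stratum Large: (4500/8300)²·9.93²/1103 = 0.026278
V_st = 0.0291027
V_srs = s²/n = 158.5/1900 = 0.0834211
deff = V_st / V_srs = 0.0291027/0.0834211 = 0.3489

deff ≈ 0.349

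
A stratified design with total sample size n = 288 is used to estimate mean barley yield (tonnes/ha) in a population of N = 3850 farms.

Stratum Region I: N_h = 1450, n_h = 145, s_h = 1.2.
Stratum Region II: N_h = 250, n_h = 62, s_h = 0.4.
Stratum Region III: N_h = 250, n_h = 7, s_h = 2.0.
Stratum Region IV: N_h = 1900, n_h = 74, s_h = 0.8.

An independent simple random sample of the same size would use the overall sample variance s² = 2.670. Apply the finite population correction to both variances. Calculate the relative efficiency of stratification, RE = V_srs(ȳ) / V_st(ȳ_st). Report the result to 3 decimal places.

RE ≈ 1.520

V̂(ȳ_st) = Σ W_h² (1 − n_h/N_h) s_h²/n_h, with W_h = N_h/N and N = 3850:
  stratum Region I: (1450/3850)²·(1 − 145/1450)·1.2²/145 = 0.0012678
  stratum Region II: (250/3850)²·(1 − 62/250)·0.4²/62 = 8.18285e-06
  stratum Region III: (250/3850)²·(1 − 7/250)·2.0²/7 = 0.002342
  stratum Region IV: (1900/3850)²·(1 − 74/1900)·0.8²/74 = 0.00202433
V_st = 0.00564231
V_srs = (1 − 288/3850)·2.670/288 = 0.00857733
Relative efficiency = V_srs / V_st = 0.00857733/0.00564231 = 1.5202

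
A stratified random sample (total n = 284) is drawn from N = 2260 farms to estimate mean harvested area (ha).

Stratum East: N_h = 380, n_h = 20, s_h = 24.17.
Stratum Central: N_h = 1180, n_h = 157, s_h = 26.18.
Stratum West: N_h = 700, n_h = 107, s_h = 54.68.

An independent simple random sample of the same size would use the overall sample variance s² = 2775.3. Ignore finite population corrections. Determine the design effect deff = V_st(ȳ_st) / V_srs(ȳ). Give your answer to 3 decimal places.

deff ≈ 0.481

V̂(ȳ_st) = Σ W_h² s_h²/n_h, with W_h = N_h/N and N = 2260:
  stratum East: (380/2260)²·24.17²/20 = 0.825798
  stratum Central: (1180/2260)²·26.18²/157 = 1.19011
  stratum West: (700/2260)²·54.68²/107 = 2.68073
V_st = 4.69663
V_srs = s²/n = 2775.3/284 = 9.77218
deff = V_st / V_srs = 4.69663/9.77218 = 0.4806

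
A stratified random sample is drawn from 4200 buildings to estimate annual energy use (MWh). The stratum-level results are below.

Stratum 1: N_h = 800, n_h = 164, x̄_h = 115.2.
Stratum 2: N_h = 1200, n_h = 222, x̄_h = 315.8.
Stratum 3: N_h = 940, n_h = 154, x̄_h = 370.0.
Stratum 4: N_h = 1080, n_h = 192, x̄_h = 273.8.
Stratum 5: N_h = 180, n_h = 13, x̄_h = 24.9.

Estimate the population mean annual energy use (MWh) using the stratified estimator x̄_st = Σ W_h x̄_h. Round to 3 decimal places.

N = Σ N_h = 4200. Stratum weights W_h = N_h/N.
x̄_st = (800·115.2 + 1200·315.8 + 940·370.0 + 1080·273.8 + 180·24.9) / 4200 = 266.45381

x̄_st ≈ 266.454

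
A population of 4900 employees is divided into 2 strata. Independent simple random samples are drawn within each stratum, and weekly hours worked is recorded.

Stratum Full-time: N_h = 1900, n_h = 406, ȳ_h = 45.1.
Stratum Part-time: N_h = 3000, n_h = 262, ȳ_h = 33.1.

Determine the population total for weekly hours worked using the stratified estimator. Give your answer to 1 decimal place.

τ̂_st = Σ N_h ȳ_h = 1900·45.1 + 3000·33.1 = 184990.0

τ̂_st ≈ 184990.0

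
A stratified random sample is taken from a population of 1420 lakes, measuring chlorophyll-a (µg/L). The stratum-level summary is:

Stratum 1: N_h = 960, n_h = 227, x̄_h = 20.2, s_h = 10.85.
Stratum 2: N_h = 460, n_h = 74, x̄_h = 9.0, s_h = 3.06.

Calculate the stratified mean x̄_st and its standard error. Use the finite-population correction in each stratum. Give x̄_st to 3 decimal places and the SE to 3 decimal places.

x̄_st ≈ 16.572, SE ≈ 0.438

x̄_st = Σ W_h x̄_h = (960·20.2 + 460·9.0)/1420 = 16.57183
V̂(x̄_st) = Σ W_h² (1 − n_h/N_h) s_h²/n_h, with W_h = N_h/N and N = 1420:
  stratum 1: (960/1420)²·(1 − 227/960)·10.85²/227 = 0.180981
  stratum 2: (460/1420)²·(1 − 74/460)·3.06²/74 = 0.0111424
V̂(x̄_st) = 0.192123
SE(x̄_st) = √0.192123 = 0.438318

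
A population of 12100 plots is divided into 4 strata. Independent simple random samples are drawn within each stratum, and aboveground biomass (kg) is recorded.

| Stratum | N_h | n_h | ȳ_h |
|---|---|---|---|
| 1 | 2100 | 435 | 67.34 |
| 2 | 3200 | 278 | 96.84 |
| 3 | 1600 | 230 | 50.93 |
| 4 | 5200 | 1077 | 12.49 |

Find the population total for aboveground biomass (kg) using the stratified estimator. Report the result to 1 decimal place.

τ̂_st ≈ 597738.0

τ̂_st = Σ N_h ȳ_h = 2100·67.34 + 3200·96.84 + 1600·50.93 + 5200·12.49 = 597738.0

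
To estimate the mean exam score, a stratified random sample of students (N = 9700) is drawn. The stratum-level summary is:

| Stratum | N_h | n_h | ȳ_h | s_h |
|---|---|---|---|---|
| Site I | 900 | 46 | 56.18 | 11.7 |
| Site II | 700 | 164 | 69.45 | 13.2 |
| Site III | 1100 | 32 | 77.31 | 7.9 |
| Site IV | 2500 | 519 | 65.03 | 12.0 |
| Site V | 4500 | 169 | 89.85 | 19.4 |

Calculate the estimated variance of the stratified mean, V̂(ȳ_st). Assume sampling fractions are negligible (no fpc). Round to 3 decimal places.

V̂(ȳ_st) = Σ W_h² s_h²/n_h, with W_h = N_h/N and N = 9700:
  stratum Site I: (900/9700)²·11.7²/46 = 0.0256186
  stratum Site II: (700/9700)²·13.2²/164 = 0.00553295
  stratum Site III: (1100/9700)²·7.9²/32 = 0.0250811
  stratum Site IV: (2500/9700)²·12.0²/519 = 0.0184303
  stratum Site V: (4500/9700)²·19.4²/169 = 0.47929
V̂(ȳ_st) = 0.553953

V̂(ȳ_st) ≈ 0.554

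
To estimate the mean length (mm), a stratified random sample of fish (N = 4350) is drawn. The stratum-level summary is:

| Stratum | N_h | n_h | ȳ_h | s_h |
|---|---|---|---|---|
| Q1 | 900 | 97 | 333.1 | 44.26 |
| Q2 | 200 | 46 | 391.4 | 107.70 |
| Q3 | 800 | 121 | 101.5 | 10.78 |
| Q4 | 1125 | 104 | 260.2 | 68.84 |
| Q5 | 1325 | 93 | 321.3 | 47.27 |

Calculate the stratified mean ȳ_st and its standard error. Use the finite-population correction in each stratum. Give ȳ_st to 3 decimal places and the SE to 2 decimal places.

ȳ_st = Σ W_h ȳ_h = (900·333.1 + 200·391.4 + 800·101.5 + 1125·260.2 + 1325·321.3)/4350 = 270.73966
V̂(ȳ_st) = Σ W_h² (1 − n_h/N_h) s_h²/n_h, with W_h = N_h/N and N = 4350:
  stratum Q1: (900/4350)²·(1 − 97/900)·44.26²/97 = 0.771313
  stratum Q2: (200/4350)²·(1 − 46/200)·107.70²/46 = 0.410436
  stratum Q3: (800/4350)²·(1 − 121/800)·10.78²/121 = 0.0275698
  stratum Q4: (1125/4350)²·(1 − 104/1125)·68.84²/104 = 2.76597
  stratum Q5: (1325/4350)²·(1 − 93/1325)·47.27²/93 = 2.0727
V̂(ȳ_st) = 6.04799
SE(ȳ_st) = √6.04799 = 2.45927

ȳ_st ≈ 270.740, SE ≈ 2.46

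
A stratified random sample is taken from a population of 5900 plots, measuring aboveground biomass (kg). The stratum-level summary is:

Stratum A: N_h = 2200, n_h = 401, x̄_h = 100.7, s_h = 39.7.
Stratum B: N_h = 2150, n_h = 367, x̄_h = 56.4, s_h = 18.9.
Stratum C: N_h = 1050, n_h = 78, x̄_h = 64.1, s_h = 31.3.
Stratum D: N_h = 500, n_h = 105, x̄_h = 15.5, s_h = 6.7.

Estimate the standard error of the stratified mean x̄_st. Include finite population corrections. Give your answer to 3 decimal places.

SE(x̄_st) ≈ 0.962

V̂(x̄_st) = Σ W_h² (1 − n_h/N_h) s_h²/n_h, with W_h = N_h/N and N = 5900:
  stratum A: (2200/5900)²·(1 − 401/2200)·39.7²/401 = 0.446875
  stratum B: (2150/5900)²·(1 − 367/2150)·18.9²/367 = 0.107187
  stratum C: (1050/5900)²·(1 − 78/1050)·31.3²/78 = 0.368252
  stratum D: (500/5900)²·(1 − 105/500)·6.7²/105 = 0.00242562
V̂(x̄_st) = 0.924741
SE(x̄_st) = √0.924741 = 0.961634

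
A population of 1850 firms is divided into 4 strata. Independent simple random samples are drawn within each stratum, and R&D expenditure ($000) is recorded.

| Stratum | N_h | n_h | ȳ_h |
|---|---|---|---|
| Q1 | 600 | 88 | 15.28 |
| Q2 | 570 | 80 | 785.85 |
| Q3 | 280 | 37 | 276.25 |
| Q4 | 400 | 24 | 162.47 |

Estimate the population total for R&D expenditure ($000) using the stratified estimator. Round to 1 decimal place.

τ̂_st = Σ N_h ȳ_h = 600·15.28 + 570·785.85 + 280·276.25 + 400·162.47 = 599440.5

τ̂_st ≈ 599440.5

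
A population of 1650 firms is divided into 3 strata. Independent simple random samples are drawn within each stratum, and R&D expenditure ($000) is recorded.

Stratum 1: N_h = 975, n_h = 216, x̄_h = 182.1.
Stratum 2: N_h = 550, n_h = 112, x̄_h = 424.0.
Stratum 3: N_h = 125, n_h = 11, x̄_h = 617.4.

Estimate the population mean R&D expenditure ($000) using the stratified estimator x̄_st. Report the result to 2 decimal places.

x̄_st ≈ 295.71

N = Σ N_h = 1650. Stratum weights W_h = N_h/N.
x̄_st = (975·182.1 + 550·424.0 + 125·617.4) / 1650 = 295.7106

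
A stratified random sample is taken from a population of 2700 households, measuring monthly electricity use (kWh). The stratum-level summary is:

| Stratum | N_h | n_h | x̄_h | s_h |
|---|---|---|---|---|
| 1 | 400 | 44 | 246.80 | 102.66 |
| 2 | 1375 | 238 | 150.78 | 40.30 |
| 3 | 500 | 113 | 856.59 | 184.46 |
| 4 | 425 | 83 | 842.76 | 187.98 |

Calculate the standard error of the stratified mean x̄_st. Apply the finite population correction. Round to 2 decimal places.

V̂(x̄_st) = Σ W_h² (1 − n_h/N_h) s_h²/n_h, with W_h = N_h/N and N = 2700:
  stratum 1: (400/2700)²·(1 − 44/400)·102.66²/44 = 4.67878
  stratum 2: (1375/2700)²·(1 − 238/1375)·40.30²/238 = 1.46342
  stratum 3: (500/2700)²·(1 − 113/500)·184.46²/113 = 7.99244
  stratum 4: (425/2700)²·(1 − 83/425)·187.98²/83 = 8.48853
V̂(x̄_st) = 22.6232
SE(x̄_st) = √22.6232 = 4.75638

SE(x̄_st) ≈ 4.76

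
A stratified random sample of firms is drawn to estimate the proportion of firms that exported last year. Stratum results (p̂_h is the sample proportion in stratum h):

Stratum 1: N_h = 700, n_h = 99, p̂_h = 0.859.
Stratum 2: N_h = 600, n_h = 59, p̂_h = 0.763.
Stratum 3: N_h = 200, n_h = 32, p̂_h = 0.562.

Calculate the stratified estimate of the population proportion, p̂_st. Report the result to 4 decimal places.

p̂_st ≈ 0.7810

N = 1500; stratum weights W_h = N_h/N.
p̂_st = Σ W_h p̂_h = (700·0.859 + 600·0.763 + 200·0.562)/1500 = 0.78100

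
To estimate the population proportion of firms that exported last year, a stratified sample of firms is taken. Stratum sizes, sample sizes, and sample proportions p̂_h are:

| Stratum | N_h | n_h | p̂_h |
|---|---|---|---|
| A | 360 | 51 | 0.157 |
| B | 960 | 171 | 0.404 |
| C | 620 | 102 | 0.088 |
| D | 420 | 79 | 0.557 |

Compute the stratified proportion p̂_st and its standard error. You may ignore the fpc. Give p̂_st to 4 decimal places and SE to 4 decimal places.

N = 2360; stratum weights W_h = N_h/N.
p̂_st = Σ W_h p̂_h = (360·0.157 + 960·0.404 + 620·0.088 + 420·0.557)/2360 = 0.31053
V̂(p̂_st) = Σ W_h² p̂_h(1−p̂_h)/(n_h−1):
  stratum A: (360/2360)²·0.157·0.843/50 = 6.1594e-05
  stratum B: (960/2360)²·0.404·0.596/170 = 0.000234367
  stratum C: (620/2360)²·0.088·0.912/101 = 5.48423e-05
  stratum D: (420/2360)²·0.557·0.443/78 = 0.000100193
V̂(p̂_st) = 0.000450997; SE = √V̂ = 0.0212367

p̂_st ≈ 0.3105, SE ≈ 0.0212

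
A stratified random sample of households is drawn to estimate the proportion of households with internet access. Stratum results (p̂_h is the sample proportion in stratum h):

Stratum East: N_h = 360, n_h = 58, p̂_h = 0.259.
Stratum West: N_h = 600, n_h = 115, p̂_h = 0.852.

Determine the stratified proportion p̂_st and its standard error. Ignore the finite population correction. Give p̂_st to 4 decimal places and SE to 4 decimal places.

N = 960; stratum weights W_h = N_h/N.
p̂_st = Σ W_h p̂_h = (360·0.259 + 600·0.852)/960 = 0.62963
V̂(p̂_st) = Σ W_h² p̂_h(1−p̂_h)/(n_h−1):
  stratum East: (360/960)²·0.259·0.741/57 = 0.000473484
  stratum West: (600/960)²·0.852·0.148/114 = 0.000432072
V̂(p̂_st) = 0.000905557; SE = √V̂ = 0.0300925

p̂_st ≈ 0.6296, SE ≈ 0.0301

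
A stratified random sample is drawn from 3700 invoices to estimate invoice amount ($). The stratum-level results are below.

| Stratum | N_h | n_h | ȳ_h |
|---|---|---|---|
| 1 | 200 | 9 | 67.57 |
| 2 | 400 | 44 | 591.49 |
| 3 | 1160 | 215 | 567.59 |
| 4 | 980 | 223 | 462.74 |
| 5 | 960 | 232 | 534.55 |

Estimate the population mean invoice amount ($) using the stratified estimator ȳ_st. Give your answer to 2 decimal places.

N = Σ N_h = 3700. Stratum weights W_h = N_h/N.
ȳ_st = (200·67.57 + 400·591.49 + 1160·567.59 + 980·462.74 + 960·534.55) / 3700 = 506.8021

ȳ_st ≈ 506.80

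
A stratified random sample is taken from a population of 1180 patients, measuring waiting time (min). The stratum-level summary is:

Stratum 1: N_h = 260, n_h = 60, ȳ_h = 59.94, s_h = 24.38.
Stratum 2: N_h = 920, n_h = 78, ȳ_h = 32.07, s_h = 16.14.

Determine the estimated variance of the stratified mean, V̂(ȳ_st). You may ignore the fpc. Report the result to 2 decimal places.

V̂(ȳ_st) = Σ W_h² s_h²/n_h, with W_h = N_h/N and N = 1180:
  stratum 1: (260/1180)²·24.38²/60 = 0.480949
  stratum 2: (920/1180)²·16.14²/78 = 2.03013
V̂(ȳ_st) = 2.51108

V̂(ȳ_st) ≈ 2.51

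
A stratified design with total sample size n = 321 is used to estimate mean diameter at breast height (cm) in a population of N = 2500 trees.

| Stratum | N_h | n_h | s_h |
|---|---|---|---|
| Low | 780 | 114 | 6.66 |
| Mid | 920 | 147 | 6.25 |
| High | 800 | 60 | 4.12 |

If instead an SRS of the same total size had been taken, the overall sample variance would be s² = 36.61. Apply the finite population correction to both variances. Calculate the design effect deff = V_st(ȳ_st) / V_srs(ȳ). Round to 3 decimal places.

deff ≈ 0.899

V̂(ȳ_st) = Σ W_h² (1 − n_h/N_h) s_h²/n_h, with W_h = N_h/N and N = 2500:
  stratum Low: (780/2500)²·(1 − 114/780)·6.66²/114 = 0.0323394
  stratum Mid: (920/2500)²·(1 − 147/920)·6.25²/147 = 0.0302364
  stratum High: (800/2500)²·(1 − 60/800)·4.12²/60 = 0.0267969
V_st = 0.0893727
V_srs = (1 − 321/2500)·36.61/321 = 0.0994058
deff = V_st / V_srs = 0.0893727/0.0994058 = 0.8991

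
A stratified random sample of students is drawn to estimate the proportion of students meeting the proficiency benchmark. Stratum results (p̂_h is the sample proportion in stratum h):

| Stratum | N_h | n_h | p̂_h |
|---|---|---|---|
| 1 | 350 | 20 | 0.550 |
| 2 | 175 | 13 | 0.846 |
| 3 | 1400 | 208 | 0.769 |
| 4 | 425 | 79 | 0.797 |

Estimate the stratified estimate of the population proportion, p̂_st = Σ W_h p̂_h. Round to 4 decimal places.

p̂_st ≈ 0.7472

N = 2350; stratum weights W_h = N_h/N.
p̂_st = Σ W_h p̂_h = (350·0.550 + 175·0.846 + 1400·0.769 + 425·0.797)/2350 = 0.74718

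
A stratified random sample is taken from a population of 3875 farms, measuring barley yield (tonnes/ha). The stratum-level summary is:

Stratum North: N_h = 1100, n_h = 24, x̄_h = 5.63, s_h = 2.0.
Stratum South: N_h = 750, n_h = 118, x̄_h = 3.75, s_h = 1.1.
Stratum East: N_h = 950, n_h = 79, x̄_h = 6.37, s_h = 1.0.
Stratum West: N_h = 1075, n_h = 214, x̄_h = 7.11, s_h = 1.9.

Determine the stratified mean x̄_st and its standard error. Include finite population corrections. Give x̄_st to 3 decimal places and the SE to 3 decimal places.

x̄_st = Σ W_h x̄_h = (1100·5.63 + 750·3.75 + 950·6.37 + 1075·7.11)/3875 = 5.85813
V̂(x̄_st) = Σ W_h² (1 − n_h/N_h) s_h²/n_h, with W_h = N_h/N and N = 3875:
  stratum North: (1100/3875)²·(1 − 24/1100)·2.0²/24 = 0.0131374
  stratum South: (750/3875)²·(1 − 118/750)·1.1²/118 = 0.000323697
  stratum East: (950/3875)²·(1 − 79/950)·1.0²/79 = 0.000697543
  stratum West: (1075/3875)²·(1 − 214/1075)·1.9²/214 = 0.00103983
V̂(x̄_st) = 0.0151985
SE(x̄_st) = √0.0151985 = 0.123282

x̄_st ≈ 5.858, SE ≈ 0.123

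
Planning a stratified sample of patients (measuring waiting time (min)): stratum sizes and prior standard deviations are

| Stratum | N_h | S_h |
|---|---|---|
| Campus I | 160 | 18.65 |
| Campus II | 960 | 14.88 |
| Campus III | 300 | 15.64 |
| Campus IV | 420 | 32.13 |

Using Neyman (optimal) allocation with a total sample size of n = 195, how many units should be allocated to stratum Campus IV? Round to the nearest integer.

Neyman allocation: n_h = n · N_h S_h / Σ N_i S_i, with n = 195.
  stratum Campus I: N_h·S_h = 160·18.65 = 2984.00
  stratum Campus II: N_h·S_h = 960·14.88 = 14284.80
  stratum Campus III: N_h·S_h = 300·15.64 = 4692.00
  stratum Campus IV: N_h·S_h = 420·32.13 = 13494.60
Σ N_h S_h = 35455.40
n for stratum Campus IV = 195·13494.60/35455.40 = 74.219 → 74

74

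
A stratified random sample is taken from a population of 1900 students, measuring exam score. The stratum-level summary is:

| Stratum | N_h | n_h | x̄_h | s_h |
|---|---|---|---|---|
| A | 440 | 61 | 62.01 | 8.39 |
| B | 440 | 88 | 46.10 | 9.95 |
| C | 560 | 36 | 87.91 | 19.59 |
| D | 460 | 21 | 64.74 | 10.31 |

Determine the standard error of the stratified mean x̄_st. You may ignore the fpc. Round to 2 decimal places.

V̂(x̄_st) = Σ W_h² s_h²/n_h, with W_h = N_h/N and N = 1900:
  stratum A: (440/1900)²·8.39²/61 = 0.061886
  stratum B: (440/1900)²·9.95²/88 = 0.0603339
  stratum C: (560/1900)²·19.59²/36 = 0.926052
  stratum D: (460/1900)²·10.31²/21 = 0.296692
V̂(x̄_st) = 1.34496
SE(x̄_st) = √1.34496 = 1.15973

SE(x̄_st) ≈ 1.16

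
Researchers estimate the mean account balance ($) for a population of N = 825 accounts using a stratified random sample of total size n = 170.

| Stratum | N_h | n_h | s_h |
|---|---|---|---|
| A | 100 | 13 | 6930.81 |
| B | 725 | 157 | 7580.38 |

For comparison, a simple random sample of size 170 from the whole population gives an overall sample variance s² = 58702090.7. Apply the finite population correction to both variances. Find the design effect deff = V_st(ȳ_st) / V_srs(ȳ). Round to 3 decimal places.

V̂(ȳ_st) = Σ W_h² (1 − n_h/N_h) s_h²/n_h, with W_h = N_h/N and N = 825:
  stratum A: (100/825)²·(1 − 13/100)·6930.81²/13 = 47232
  stratum B: (725/825)²·(1 − 157/725)·7580.38²/157 = 221442
V_st = 268674
V_srs = (1 − 170/825)·58702090.7/170 = 274152
deff = V_st / V_srs = 268674/274152 = 0.9800

deff ≈ 0.980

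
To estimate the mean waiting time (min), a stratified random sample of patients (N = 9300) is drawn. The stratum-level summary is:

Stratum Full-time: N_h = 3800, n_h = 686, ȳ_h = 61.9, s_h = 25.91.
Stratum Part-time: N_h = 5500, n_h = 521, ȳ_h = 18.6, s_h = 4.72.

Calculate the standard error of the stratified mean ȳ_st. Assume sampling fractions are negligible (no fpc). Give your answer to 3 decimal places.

SE(ȳ_st) ≈ 0.422

V̂(ȳ_st) = Σ W_h² s_h²/n_h, with W_h = N_h/N and N = 9300:
  stratum Full-time: (3800/9300)²·25.91²/686 = 0.163385
  stratum Part-time: (5500/9300)²·4.72²/521 = 0.0149557
V̂(ȳ_st) = 0.178341
SE(ȳ_st) = √0.178341 = 0.422304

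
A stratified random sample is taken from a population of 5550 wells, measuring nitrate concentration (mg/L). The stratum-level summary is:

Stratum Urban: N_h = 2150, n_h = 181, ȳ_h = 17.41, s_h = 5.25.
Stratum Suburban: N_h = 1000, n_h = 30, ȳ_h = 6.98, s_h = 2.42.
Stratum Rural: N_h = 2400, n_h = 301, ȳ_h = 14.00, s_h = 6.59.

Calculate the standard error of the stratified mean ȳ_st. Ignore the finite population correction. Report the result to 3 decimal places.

V̂(ȳ_st) = Σ W_h² s_h²/n_h, with W_h = N_h/N and N = 5550:
  stratum Urban: (2150/5550)²·5.25²/181 = 0.0228524
  stratum Suburban: (1000/5550)²·2.42²/30 = 0.00633758
  stratum Rural: (2400/5550)²·6.59²/301 = 0.0269799
V̂(ȳ_st) = 0.0561699
SE(ȳ_st) = √0.0561699 = 0.237002

SE(ȳ_st) ≈ 0.237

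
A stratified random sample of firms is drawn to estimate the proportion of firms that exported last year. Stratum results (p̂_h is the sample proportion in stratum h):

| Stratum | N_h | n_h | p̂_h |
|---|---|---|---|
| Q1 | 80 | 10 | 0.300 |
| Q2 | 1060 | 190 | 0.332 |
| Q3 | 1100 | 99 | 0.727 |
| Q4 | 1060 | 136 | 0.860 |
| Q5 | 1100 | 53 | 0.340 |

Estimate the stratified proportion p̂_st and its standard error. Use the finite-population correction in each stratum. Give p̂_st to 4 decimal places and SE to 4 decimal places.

p̂_st ≈ 0.5594, SE ≈ 0.0219

N = 4400; stratum weights W_h = N_h/N.
p̂_st = Σ W_h p̂_h = (80·0.300 + 1060·0.332 + 1100·0.727 + 1060·0.860 + 1100·0.340)/4400 = 0.55937
V̂(p̂_st) = Σ W_h² (1 − n_h/N_h) p̂_h(1−p̂_h)/(n_h−1):
  stratum Q1: (80/4400)²·(1 − 10/80)·0.300·0.700/9 = 6.74931e-06
  stratum Q2: (1060/4400)²·(1 − 190/1060)·0.332·0.668/189 = 5.58949e-05
  stratum Q3: (1100/4400)²·(1 − 99/1100)·0.727·0.273/98 = 0.000115184
  stratum Q4: (1060/4400)²·(1 − 136/1060)·0.860·0.140/135 = 4.51196e-05
  stratum Q5: (1100/4400)²·(1 − 53/1100)·0.340·0.660/52 = 0.000256716
V̂(p̂_st) = 0.000479664; SE = √V̂ = 0.0219012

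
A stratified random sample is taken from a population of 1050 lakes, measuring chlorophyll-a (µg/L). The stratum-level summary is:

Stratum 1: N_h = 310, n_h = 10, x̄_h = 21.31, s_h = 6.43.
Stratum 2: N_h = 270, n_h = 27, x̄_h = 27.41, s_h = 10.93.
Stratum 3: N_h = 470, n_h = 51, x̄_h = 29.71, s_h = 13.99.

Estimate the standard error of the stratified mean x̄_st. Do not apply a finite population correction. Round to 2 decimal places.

SE(x̄_st) ≈ 1.19

V̂(x̄_st) = Σ W_h² s_h²/n_h, with W_h = N_h/N and N = 1050:
  stratum 1: (310/1050)²·6.43²/10 = 0.360385
  stratum 2: (270/1050)²·10.93²/27 = 0.292567
  stratum 3: (470/1050)²·13.99²/51 = 0.768922
V̂(x̄_st) = 1.42187
SE(x̄_st) = √1.42187 = 1.19242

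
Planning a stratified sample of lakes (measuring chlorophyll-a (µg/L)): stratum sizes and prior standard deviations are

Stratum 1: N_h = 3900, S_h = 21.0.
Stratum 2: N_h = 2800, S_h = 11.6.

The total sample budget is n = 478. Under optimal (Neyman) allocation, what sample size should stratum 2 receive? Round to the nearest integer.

Neyman allocation: n_h = n · N_h S_h / Σ N_i S_i, with n = 478.
  stratum 1: N_h·S_h = 3900·21.0 = 81900.00
  stratum 2: N_h·S_h = 2800·11.6 = 32480.00
Σ N_h S_h = 114380.00
n for stratum 2 = 478·32480.00/114380.00 = 135.736 → 136

136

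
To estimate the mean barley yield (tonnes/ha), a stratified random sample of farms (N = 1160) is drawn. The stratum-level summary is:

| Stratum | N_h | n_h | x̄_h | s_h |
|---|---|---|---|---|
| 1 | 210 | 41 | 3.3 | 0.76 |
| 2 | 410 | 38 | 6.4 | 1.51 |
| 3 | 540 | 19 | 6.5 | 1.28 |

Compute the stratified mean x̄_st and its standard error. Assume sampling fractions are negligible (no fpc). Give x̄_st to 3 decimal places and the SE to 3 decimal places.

x̄_st ≈ 5.885, SE ≈ 0.163

x̄_st = Σ W_h x̄_h = (210·3.3 + 410·6.4 + 540·6.5)/1160 = 5.88534
V̂(x̄_st) = Σ W_h² s_h²/n_h, with W_h = N_h/N and N = 1160:
  stratum 1: (210/1160)²·0.76²/41 = 0.000461706
  stratum 2: (410/1160)²·1.51²/38 = 0.00749587
  stratum 3: (540/1160)²·1.28²/19 = 0.0186869
V̂(x̄_st) = 0.0266445
SE(x̄_st) = √0.0266445 = 0.163231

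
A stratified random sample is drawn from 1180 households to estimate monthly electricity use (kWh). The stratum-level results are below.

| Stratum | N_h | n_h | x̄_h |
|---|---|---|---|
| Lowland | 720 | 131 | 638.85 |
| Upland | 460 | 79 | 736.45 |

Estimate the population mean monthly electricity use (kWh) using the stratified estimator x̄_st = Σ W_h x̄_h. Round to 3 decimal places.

x̄_st ≈ 676.897

N = Σ N_h = 1180. Stratum weights W_h = N_h/N.
x̄_st = (720·638.85 + 460·736.45) / 1180 = 676.89746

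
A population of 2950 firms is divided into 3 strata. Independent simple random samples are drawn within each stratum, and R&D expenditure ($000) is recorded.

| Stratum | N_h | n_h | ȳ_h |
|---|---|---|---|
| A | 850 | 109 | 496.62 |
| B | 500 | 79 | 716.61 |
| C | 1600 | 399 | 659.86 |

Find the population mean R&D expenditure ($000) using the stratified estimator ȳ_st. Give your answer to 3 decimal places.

N = Σ N_h = 2950. Stratum weights W_h = N_h/N.
ȳ_st = (850·496.62 + 500·716.61 + 1600·659.86) / 2950 = 622.44339

ȳ_st ≈ 622.443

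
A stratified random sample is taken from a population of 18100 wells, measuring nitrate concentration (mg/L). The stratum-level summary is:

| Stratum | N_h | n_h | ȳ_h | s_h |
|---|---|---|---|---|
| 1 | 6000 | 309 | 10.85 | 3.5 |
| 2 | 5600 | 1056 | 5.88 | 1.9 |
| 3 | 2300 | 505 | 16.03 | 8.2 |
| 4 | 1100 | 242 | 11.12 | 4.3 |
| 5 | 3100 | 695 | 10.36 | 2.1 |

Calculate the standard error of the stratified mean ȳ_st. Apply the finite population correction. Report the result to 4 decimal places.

SE(ȳ_st) ≈ 0.0802

V̂(ȳ_st) = Σ W_h² (1 − n_h/N_h) s_h²/n_h, with W_h = N_h/N and N = 18100:
  stratum 1: (6000/18100)²·(1 − 309/6000)·3.5²/309 = 0.004132
  stratum 2: (5600/18100)²·(1 − 1056/5600)·1.9²/1056 = 0.000265529
  stratum 3: (2300/18100)²·(1 − 505/2300)·8.2²/505 = 0.00167792
  stratum 4: (1100/18100)²·(1 − 242/1100)·4.3²/242 = 0.000220112
  stratum 5: (3100/18100)²·(1 − 695/3100)·2.1²/695 = 0.000144402
V̂(ȳ_st) = 0.00643996
SE(ȳ_st) = √0.00643996 = 0.0802494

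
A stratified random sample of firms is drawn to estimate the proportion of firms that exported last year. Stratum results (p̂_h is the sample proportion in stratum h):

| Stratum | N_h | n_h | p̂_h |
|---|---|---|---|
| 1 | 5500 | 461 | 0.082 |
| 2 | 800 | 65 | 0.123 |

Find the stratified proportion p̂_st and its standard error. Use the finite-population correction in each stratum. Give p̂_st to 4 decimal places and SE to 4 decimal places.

N = 6300; stratum weights W_h = N_h/N.
p̂_st = Σ W_h p̂_h = (5500·0.082 + 800·0.123)/6300 = 0.08721
V̂(p̂_st) = Σ W_h² (1 − n_h/N_h) p̂_h(1−p̂_h)/(n_h−1):
  stratum 1: (5500/6300)²·(1 − 461/5500)·0.082·0.918/460 = 0.000114268
  stratum 2: (800/6300)²·(1 − 65/800)·0.123·0.877/64 = 2.49701e-05
V̂(p̂_st) = 0.000139238; SE = √V̂ = 0.0117999

p̂_st ≈ 0.0872, SE ≈ 0.0118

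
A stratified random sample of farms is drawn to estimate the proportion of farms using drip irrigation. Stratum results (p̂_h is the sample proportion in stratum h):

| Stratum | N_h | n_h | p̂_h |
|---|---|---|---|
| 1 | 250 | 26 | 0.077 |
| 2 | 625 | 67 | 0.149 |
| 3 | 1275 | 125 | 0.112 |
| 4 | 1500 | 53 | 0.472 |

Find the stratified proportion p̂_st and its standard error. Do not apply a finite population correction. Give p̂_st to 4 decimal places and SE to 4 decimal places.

N = 3650; stratum weights W_h = N_h/N.
p̂_st = Σ W_h p̂_h = (250·0.077 + 625·0.149 + 1275·0.112 + 1500·0.472)/3650 = 0.26388
V̂(p̂_st) = Σ W_h² p̂_h(1−p̂_h)/(n_h−1):
  stratum 1: (250/3650)²·0.077·0.923/25 = 1.33366e-05
  stratum 2: (625/3650)²·0.149·0.851/66 = 5.63308e-05
  stratum 3: (1275/3650)²·0.112·0.888/124 = 9.78687e-05
  stratum 4: (1500/3650)²·0.472·0.528/52 = 0.000809411
V̂(p̂_st) = 0.000976948; SE = √V̂ = 0.0312562

p̂_st ≈ 0.2639, SE ≈ 0.0313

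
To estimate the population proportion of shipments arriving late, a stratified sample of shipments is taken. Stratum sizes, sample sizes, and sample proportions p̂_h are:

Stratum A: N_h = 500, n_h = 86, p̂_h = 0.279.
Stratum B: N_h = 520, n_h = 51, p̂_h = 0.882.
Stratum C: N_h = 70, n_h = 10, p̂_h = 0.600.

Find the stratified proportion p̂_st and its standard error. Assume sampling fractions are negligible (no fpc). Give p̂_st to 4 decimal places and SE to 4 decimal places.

p̂_st ≈ 0.5873, SE ≈ 0.0329

N = 1090; stratum weights W_h = N_h/N.
p̂_st = Σ W_h p̂_h = (500·0.279 + 520·0.882 + 70·0.600)/1090 = 0.58728
V̂(p̂_st) = Σ W_h² p̂_h(1−p̂_h)/(n_h−1):
  stratum A: (500/1090)²·0.279·0.721/85 = 0.000497975
  stratum B: (520/1090)²·0.882·0.118/50 = 0.000473734
  stratum C: (70/1090)²·0.600·0.400/9 = 0.00010998
V̂(p̂_st) = 0.00108169; SE = √V̂ = 0.032889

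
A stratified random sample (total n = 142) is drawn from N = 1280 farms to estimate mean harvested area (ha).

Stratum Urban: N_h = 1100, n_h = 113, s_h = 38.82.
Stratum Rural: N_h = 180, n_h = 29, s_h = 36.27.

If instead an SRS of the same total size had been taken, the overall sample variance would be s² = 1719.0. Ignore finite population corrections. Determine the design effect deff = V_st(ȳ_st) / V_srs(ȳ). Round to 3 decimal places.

deff ≈ 0.888

V̂(ȳ_st) = Σ W_h² s_h²/n_h, with W_h = N_h/N and N = 1280:
  stratum Urban: (1100/1280)²·38.82²/113 = 9.84913
  stratum Rural: (180/1280)²·36.27²/29 = 0.897061
V_st = 10.7462
V_srs = s²/n = 1719.0/142 = 12.1056
deff = V_st / V_srs = 10.7462/12.1056 = 0.8877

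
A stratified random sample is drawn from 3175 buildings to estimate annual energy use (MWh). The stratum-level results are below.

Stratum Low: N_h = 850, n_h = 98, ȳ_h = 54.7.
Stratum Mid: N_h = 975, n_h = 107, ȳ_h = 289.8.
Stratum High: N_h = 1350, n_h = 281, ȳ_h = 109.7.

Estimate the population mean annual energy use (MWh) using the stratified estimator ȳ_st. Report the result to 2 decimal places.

N = Σ N_h = 3175. Stratum weights W_h = N_h/N.
ȳ_st = (850·54.7 + 975·289.8 + 1350·109.7) / 3175 = 150.2819

ȳ_st ≈ 150.28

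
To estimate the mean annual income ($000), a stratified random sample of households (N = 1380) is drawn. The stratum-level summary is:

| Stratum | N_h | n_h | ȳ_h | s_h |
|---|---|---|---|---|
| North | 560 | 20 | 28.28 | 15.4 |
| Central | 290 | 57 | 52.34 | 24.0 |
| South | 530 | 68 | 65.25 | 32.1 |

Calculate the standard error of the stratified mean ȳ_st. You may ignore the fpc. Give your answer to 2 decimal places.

SE(ȳ_st) ≈ 2.15

V̂(ȳ_st) = Σ W_h² s_h²/n_h, with W_h = N_h/N and N = 1380:
  stratum North: (560/1380)²·15.4²/20 = 1.95267
  stratum Central: (290/1380)²·24.0²/57 = 0.446257
  stratum South: (530/1380)²·32.1²/68 = 2.23509
V̂(ȳ_st) = 4.63402
SE(ȳ_st) = √4.63402 = 2.15268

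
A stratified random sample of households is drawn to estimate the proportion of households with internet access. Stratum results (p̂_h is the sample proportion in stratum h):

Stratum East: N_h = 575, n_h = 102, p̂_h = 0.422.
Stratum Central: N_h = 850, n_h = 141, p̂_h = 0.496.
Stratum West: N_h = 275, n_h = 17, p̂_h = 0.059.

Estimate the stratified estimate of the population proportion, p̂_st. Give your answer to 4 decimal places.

N = 1700; stratum weights W_h = N_h/N.
p̂_st = Σ W_h p̂_h = (575·0.422 + 850·0.496 + 275·0.059)/1700 = 0.40028

p̂_st ≈ 0.4003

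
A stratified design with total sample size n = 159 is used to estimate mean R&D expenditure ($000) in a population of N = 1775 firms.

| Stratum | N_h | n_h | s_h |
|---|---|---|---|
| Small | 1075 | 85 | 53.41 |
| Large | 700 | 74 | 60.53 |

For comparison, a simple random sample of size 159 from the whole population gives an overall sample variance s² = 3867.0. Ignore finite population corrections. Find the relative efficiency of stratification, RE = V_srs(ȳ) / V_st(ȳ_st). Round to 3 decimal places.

RE ≈ 1.215

V̂(ȳ_st) = Σ W_h² s_h²/n_h, with W_h = N_h/N and N = 1775:
  stratum Small: (1075/1775)²·53.41²/85 = 12.3097
  stratum Large: (700/1775)²·60.53²/74 = 7.70032
V_st = 20.01
V_srs = s²/n = 3867.0/159 = 24.3208
Relative efficiency = V_srs / V_st = 24.3208/20.01 = 1.2154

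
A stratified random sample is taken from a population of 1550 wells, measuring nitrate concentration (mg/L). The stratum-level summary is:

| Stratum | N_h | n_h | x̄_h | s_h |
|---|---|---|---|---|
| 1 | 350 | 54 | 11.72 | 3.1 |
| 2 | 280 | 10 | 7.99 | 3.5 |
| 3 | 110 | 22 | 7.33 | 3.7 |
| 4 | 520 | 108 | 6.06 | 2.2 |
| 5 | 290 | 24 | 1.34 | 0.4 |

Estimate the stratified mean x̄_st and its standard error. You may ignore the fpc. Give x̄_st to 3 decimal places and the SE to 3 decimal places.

x̄_st ≈ 6.894, SE ≈ 0.240

x̄_st = Σ W_h x̄_h = (350·11.72 + 280·7.99 + 110·7.33 + 520·6.06 + 290·1.34)/1550 = 6.89374
V̂(x̄_st) = Σ W_h² s_h²/n_h, with W_h = N_h/N and N = 1550:
  stratum 1: (350/1550)²·3.1²/54 = 0.00907407
  stratum 2: (280/1550)²·3.5²/10 = 0.039975
  stratum 3: (110/1550)²·3.7²/22 = 0.00313403
  stratum 4: (520/1550)²·2.2²/108 = 0.00504388
  stratum 5: (290/1550)²·0.4²/24 = 0.000233368
V̂(x̄_st) = 0.0574604
SE(x̄_st) = √0.0574604 = 0.239709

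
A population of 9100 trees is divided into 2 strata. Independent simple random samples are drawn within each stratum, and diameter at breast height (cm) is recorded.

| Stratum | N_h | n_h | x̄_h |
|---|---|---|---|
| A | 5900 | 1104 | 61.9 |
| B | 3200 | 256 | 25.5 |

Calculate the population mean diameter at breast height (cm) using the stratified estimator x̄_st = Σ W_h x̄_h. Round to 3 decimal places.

N = Σ N_h = 9100. Stratum weights W_h = N_h/N.
x̄_st = (5900·61.9 + 3200·25.5) / 9100 = 49.10000

x̄_st ≈ 49.100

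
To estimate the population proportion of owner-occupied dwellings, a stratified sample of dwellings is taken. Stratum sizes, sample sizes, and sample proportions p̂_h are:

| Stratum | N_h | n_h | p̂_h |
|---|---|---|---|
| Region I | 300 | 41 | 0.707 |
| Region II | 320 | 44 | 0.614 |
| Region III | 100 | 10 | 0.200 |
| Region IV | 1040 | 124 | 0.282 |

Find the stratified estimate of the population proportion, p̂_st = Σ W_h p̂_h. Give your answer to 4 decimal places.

p̂_st ≈ 0.4101

N = 1760; stratum weights W_h = N_h/N.
p̂_st = Σ W_h p̂_h = (300·0.707 + 320·0.614 + 100·0.200 + 1040·0.282)/1760 = 0.41015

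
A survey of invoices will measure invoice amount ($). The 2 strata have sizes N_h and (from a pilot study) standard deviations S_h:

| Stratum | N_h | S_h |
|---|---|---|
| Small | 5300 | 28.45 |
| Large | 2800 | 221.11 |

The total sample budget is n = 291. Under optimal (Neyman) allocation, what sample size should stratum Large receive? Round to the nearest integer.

234

Neyman allocation: n_h = n · N_h S_h / Σ N_i S_i, with n = 291.
  stratum Small: N_h·S_h = 5300·28.45 = 150785.00
  stratum Large: N_h·S_h = 2800·221.11 = 619108.00
Σ N_h S_h = 769893.00
n for stratum Large = 291·619108.00/769893.00 = 234.007 → 234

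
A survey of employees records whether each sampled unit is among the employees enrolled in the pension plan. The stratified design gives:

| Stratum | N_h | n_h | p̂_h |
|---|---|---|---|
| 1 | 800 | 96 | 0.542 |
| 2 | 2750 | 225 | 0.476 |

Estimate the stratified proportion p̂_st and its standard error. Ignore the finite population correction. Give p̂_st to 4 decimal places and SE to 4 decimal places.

N = 3550; stratum weights W_h = N_h/N.
p̂_st = Σ W_h p̂_h = (800·0.542 + 2750·0.476)/3550 = 0.49087
V̂(p̂_st) = Σ W_h² p̂_h(1−p̂_h)/(n_h−1):
  stratum 1: (800/3550)²·0.542·0.458/95 = 0.000132698
  stratum 2: (2750/3550)²·0.476·0.524/224 = 0.000668188
V̂(p̂_st) = 0.000800886; SE = √V̂ = 0.0282999

p̂_st ≈ 0.4909, SE ≈ 0.0283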